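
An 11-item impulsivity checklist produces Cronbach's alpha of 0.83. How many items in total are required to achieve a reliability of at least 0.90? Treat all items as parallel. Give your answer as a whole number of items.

21

n = 0.90(1 − 0.83) / [0.83(1 − 0.90)]
n = 0.1530 / 0.0830 ≈ 1.8434
1.8434 × 11 = 20.28 → 21 items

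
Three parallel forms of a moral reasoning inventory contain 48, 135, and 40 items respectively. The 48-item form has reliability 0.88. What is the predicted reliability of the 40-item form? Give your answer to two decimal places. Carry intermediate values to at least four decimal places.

0.86

Only the ratio of lengths matters: n = 40/48 = 0.8333
r_{40} = n·r / (1 + (n − 1)·r) = 0.7333 / 0.8533 ≈ 0.8594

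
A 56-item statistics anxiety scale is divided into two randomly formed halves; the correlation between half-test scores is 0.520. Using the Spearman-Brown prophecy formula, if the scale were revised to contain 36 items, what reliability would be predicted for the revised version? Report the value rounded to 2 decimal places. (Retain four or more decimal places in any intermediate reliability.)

0.58

Spearman-Brown correction (n = 2): r_full = 2·0.520/(1 + 0.520) = 0.6842
Length factor from 56 to 36 items: n = 36/56 = 0.6429
r_new = n·r_full / (1 + (n − 1)·r_full) = 0.4399 / 0.7557 ≈ 0.5821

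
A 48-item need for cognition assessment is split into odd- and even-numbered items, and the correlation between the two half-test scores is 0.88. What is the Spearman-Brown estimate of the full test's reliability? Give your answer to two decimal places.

0.94

The full test is twice the length of either half (n = 2).
r_full = 2r_hh / (1 + r_hh) = 2 × 0.88 / (1 + 0.88)
r_full = 1.7600 / 1.8800 ≈ 0.9362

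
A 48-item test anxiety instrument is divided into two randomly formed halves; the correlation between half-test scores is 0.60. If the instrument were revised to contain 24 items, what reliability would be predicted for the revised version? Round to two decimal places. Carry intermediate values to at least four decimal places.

First correct the split-half correlation to full-test reliability: r_full = 2 × 0.60 / (1 + 0.60) ≈ 0.7500
Then adjust to 24 items: n = 24/48 = 0.5000
r_new = n·r_full / (1 + (n − 1)·r_full) = 0.3750 / 0.6250 ≈ 0.6000

0.60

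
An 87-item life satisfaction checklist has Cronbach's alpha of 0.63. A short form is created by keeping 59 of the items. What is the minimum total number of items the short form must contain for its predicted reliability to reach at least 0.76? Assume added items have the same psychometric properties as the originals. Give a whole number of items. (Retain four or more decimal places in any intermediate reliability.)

162

First, r for the 59-item form: n = 59/87 = 0.6782, so r_59 = 0.6782·0.63/(1 + (0.6782 − 1)·0.63) = 0.5359
Then solve for n' with r_old = 0.5359, r_target = 0.76: n' = 0.76(1 − 0.5359)/[0.5359(1 − 0.76)] = 2.7424
Total items = 2.7424 × 59 = 161.80, rounded up to 162.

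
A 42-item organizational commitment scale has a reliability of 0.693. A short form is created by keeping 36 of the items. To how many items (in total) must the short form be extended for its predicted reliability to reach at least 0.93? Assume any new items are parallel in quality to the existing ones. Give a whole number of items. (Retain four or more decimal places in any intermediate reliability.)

248

First, r for the 36-item form: n = 36/42 = 0.8571, so r_36 = 0.8571·0.693/(1 + (0.8571 − 1)·0.693) = 0.6593
Length factor from the short form to reach 0.93: n' = 0.93(1 − 0.6593) / [0.6593(1 − 0.93)] ≈ 6.8655
Items = 6.8655 × 36 ≈ 247.16 → 248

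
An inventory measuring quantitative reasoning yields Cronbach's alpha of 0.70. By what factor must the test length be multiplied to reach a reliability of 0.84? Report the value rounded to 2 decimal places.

n = 0.84(1 − 0.70) / [0.70(1 − 0.84)]
  = 0.2520 / 0.1120 = 2.2500

2.25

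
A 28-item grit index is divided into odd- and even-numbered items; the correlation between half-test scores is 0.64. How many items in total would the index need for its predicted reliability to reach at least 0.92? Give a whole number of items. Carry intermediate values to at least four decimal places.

r_full = 2(0.64)/(1 + 0.64) = 0.7805
n = r_tgt(1 − r_full) / [r_full(1 − r_tgt)] = 0.92 × 0.2195 / (0.7805 × 0.08) ≈ 3.2341
Items = 3.2341 × 28 ≈ 90.55 → 91

91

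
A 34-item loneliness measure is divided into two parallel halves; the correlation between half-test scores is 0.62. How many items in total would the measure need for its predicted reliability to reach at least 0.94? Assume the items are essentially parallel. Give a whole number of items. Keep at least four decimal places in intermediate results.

164

r_full = 2(0.62)/(1 + 0.62) = 0.7654
n = r_tgt(1 − r_full) / [r_full(1 − r_tgt)] = 0.94 × 0.2346 / (0.7654 × 0.06) ≈ 4.8019
Required items = 4.8019 × 34 = 163.26, so 164 items.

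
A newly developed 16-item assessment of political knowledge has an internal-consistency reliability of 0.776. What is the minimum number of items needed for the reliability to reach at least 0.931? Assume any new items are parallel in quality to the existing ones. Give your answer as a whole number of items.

63

n = [0.931 × 0.224] / [0.776 × 0.069]
n = 0.208544 / 0.053544 ≈ 3.8948
3.8948 × 16 = 62.32 → 63 items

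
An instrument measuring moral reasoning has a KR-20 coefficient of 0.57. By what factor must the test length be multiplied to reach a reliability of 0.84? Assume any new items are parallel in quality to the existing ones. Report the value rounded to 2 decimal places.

3.96

Spearman-Brown solved for the length factor n:
n = r*(1 − r) / [ r (1 − r*) ]
n = [0.84 × 0.43] / [0.57 × 0.16]
n = 0.3612 / 0.0912 ≈ 3.9605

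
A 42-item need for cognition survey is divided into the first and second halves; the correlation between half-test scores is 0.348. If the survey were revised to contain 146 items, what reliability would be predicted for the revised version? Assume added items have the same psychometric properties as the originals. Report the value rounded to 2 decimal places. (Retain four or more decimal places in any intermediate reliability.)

0.79

First correct the split-half correlation to full-test reliability: r_full = 2 × 0.348 / (1 + 0.348) ≈ 0.5163
Then adjust to 146 items: n = 146/42 = 3.4762
r_new = n·r_full / (1 + (n − 1)·r_full) = 1.7948 / 2.2785 ≈ 0.7877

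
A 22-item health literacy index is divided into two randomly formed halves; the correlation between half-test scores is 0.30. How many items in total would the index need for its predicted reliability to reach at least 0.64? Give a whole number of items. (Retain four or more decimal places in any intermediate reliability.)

r_full = 2(0.30)/(1 + 0.30) = 0.4615
n = r_tgt(1 − r_full) / [r_full(1 − r_tgt)] = 0.64 × 0.5385 / (0.4615 × 0.36) ≈ 2.0744
Required items = 2.0744 × 22 = 45.64, so 46 items.

46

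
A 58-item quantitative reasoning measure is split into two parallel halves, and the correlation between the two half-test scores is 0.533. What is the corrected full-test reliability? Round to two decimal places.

Each half is half the length of the full test, so the full test is n = 2 times a half.
r_full = 2(0.533) / (1 + 0.533)
r_full = 1.0660 / 1.5330 ≈ 0.6954

0.70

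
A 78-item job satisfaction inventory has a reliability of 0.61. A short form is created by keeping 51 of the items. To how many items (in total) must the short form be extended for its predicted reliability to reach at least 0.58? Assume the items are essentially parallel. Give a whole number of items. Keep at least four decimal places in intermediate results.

69

First, r for the 51-item form: n = 51/78 = 0.6538, so r_51 = 0.6538·0.61/(1 + (0.6538 − 1)·0.61) = 0.5056
Length factor from the short form to reach 0.58: n' = 0.58(1 − 0.5056) / [0.5056(1 − 0.58)] ≈ 1.3504
Total items = 1.3504 × 51 = 68.87, rounded up to 69.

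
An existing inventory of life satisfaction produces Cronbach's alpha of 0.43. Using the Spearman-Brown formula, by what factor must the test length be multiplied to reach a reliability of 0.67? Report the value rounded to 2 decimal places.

2.69

Rearranging the Spearman-Brown formula for n,
n = r_target (1 − r_old) / [ r_old (1 − r_target) ]
n = [0.67 × 0.57] / [0.43 × 0.33]
n = 0.3819 / 0.1419 ≈ 2.6913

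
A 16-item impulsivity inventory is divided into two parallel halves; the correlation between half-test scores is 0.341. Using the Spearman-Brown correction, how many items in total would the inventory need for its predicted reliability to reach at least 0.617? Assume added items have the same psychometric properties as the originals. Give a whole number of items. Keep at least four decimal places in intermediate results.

25

Corrected full-test reliability: r_full = 2 × 0.341 / (1 + 0.341) ≈ 0.5086
n = r_tgt(1 − r_full) / [r_full(1 − r_tgt)] = 0.617 × 0.4914 / (0.5086 × 0.383) ≈ 1.5565
Items = 1.5565 × 16 ≈ 24.90 → 25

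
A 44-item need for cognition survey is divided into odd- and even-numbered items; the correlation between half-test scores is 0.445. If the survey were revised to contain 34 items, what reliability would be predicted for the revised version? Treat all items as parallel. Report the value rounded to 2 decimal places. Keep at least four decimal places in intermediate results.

Full-test reliability from the split-half r: r_full = 2(0.445)/(1 + 0.445) = 0.6159
Length factor from 44 to 34 items: n = 34/44 = 0.7727
r_new = n·r_full / (1 + (n − 1)·r_full) = 0.4759 / 0.8600 ≈ 0.5534

0.55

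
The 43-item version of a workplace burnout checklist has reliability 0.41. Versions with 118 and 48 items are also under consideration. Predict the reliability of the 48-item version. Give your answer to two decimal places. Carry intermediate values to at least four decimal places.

0.44

Only the ratio of lengths matters: n = 48/43 = 1.1163
r_{48} = n·r / (1 + (n − 1)·r) = 0.4577 / 1.0477 ≈ 0.4369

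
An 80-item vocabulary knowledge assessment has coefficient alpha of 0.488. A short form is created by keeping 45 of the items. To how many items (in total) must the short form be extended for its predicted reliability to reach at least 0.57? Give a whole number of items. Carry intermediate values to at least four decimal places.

Short-form reliability: n = 45/80 = 0.5625; r_45 = n·r/(1+(n−1)r) ≈ 0.3490
Then solve for n' with r_old = 0.3490, r_target = 0.57: n' = 0.57(1 − 0.3490)/[0.3490(1 − 0.57)] = 2.4726
Total items = 2.4726 × 45 = 111.27, rounded up to 112.

112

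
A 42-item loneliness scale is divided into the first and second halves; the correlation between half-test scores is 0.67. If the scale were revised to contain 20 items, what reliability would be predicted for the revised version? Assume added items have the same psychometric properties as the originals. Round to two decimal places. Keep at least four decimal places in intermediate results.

0.66

First correct the split-half correlation to full-test reliability: r_full = 2 × 0.67 / (1 + 0.67) ≈ 0.8024
Length factor from 42 to 20 items: n = 20/42 = 0.4762
r_new = n·r_full / (1 + (n − 1)·r_full) = 0.3821 / 0.5797 ≈ 0.6591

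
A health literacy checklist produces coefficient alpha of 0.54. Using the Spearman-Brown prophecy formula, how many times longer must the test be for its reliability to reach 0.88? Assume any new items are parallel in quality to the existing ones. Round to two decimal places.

Invert Spearman-Brown to solve for n:
n = r_target (1 − r_old) / [ r_old (1 − r_target) ]
n = [0.88 × 0.46] / [0.54 × 0.12]
  = 0.4048 / 0.0648 = 6.2469

6.25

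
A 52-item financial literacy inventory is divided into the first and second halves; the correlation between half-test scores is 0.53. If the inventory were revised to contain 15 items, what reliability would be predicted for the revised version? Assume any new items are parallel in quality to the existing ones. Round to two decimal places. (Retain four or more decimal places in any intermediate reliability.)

0.39

Spearman-Brown correction (n = 2): r_full = 2·0.53/(1 + 0.53) = 0.6928
Length factor from 52 to 15 items: n = 15/52 = 0.2885
r_new = n·r_full / (1 + (n − 1)·r_full) = 0.1999 / 0.5071 ≈ 0.3942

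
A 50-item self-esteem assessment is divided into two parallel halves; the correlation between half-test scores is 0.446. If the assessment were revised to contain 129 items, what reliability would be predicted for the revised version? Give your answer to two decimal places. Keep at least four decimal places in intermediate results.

0.81

Spearman-Brown correction (n = 2): r_full = 2·0.446/(1 + 0.446) = 0.6169
Then adjust to 129 items: n = 129/50 = 2.5800
r_new = n·r_full / (1 + (n − 1)·r_full) = 1.5916 / 1.9747 ≈ 0.8060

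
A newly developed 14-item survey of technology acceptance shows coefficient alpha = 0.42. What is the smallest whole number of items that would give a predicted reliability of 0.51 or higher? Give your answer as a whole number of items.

21

n = 0.51 × (1 − 0.42) / [ 0.42 × (1 − 0.51) ]
  = 0.2958 / 0.2058 = 1.4373
1.4373 × 14 = 20.12 → 21 items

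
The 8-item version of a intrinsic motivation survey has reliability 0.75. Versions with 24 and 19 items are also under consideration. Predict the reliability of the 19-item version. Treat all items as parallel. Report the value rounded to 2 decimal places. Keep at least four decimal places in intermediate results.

The 24-item form is not needed; work directly from the 8-item form with n = 19/8 = 2.3750.
r_{19} = n·r / (1 + (n − 1)·r) = 1.7812 / 2.0312 ≈ 0.8769

0.88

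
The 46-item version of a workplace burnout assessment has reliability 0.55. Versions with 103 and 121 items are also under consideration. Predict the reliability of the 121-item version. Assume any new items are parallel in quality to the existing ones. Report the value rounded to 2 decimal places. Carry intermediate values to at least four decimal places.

0.76

Only the ratio of lengths matters: n = 121/46 = 2.6304
r_{121} = n·r / (1 + (n − 1)·r) = 1.4467 / 1.8967 ≈ 0.7627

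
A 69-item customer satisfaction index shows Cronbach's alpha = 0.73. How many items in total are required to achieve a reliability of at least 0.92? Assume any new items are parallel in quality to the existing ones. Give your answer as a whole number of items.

294

Invert Spearman-Brown to solve for n:
n = r_target (1 − r_old) / [ r_old (1 − r_target) ]
n = 0.92(1 − 0.73) / [0.73(1 − 0.92)]
  = 0.2484 / 0.0584 = 4.2534
So the test needs 4.2534 × 69 ≈ 293.48 items; rounding up, 294.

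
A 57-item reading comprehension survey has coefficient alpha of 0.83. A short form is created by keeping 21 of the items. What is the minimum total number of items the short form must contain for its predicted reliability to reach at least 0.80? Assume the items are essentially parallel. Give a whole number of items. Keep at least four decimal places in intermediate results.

47

Short-form reliability: n = 21/57 = 0.3684; r_21 = n·r/(1+(n−1)r) ≈ 0.6427
Length factor from the short form to reach 0.80: n' = 0.80(1 − 0.6427) / [0.6427(1 − 0.80)] ≈ 2.2237
Total items = 2.2237 × 21 = 46.70, rounded up to 47.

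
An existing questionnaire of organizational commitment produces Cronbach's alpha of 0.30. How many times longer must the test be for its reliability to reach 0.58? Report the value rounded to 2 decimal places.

3.22

n = 0.58 × (1 − 0.30) / [ 0.30 × (1 − 0.58) ]
n = 0.4060 / 0.1260 ≈ 3.2222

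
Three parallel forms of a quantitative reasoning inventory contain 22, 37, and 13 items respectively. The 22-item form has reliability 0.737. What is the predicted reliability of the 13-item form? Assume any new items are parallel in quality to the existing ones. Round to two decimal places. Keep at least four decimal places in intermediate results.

Only the ratio of lengths matters: n = 13/22 = 0.5909
r_{13} = n·r / (1 + (n − 1)·r) = 0.4355 / 0.6985 ≈ 0.6235

0.62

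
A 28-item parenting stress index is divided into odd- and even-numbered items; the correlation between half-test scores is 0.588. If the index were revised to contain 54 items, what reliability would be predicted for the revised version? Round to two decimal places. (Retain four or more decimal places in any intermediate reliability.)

Full-test reliability from the split-half r: r_full = 2(0.588)/(1 + 0.588) = 0.7406
Length factor from 28 to 54 items: n = 54/28 = 1.9286
r_new = n·r_full / (1 + (n − 1)·r_full) = 1.4283 / 1.6877 ≈ 0.8463

0.85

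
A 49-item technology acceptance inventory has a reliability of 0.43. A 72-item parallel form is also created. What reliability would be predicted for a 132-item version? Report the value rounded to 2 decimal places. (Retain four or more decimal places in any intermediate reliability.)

0.67

Only the ratio of lengths matters: n = 132/49 = 2.6939
r_{132} = n·r / (1 + (n − 1)·r) = 1.1584 / 1.7284 ≈ 0.6702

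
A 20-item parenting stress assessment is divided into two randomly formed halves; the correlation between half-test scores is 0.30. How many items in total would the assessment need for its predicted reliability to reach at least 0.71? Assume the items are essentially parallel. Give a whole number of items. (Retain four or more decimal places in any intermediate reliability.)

r_full = 2(0.30)/(1 + 0.30) = 0.4615
n = r_tgt(1 − r_full) / [r_full(1 − r_tgt)] = 0.71 × 0.5385 / (0.4615 × 0.29) ≈ 2.8568
Items = 2.8568 × 20 ≈ 57.14 → 58

58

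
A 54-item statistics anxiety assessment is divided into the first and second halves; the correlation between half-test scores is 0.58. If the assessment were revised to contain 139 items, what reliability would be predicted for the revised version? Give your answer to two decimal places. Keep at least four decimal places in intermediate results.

Full-test reliability from the split-half r: r_full = 2(0.58)/(1 + 0.58) = 0.7342
Then adjust to 139 items: n = 139/54 = 2.5741
r_new = n·r_full / (1 + (n − 1)·r_full) = 1.8899 / 2.1557 ≈ 0.8767

0.88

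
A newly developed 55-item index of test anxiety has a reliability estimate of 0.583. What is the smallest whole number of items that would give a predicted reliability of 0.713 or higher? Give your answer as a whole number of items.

98

Spearman-Brown solved for the length factor n:
n = r*(1 − r) / [ r (1 − r*) ]
n = 0.713(1 − 0.583) / [0.583(1 − 0.713)]
  = 0.297321 / 0.167321 = 1.7769
So the test needs 1.7769 × 55 ≈ 97.73 items; rounding up, 98.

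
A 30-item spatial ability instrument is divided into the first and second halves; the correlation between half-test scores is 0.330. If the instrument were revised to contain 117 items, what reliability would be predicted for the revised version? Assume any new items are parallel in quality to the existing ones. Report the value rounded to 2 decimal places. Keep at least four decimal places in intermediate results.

0.79

Spearman-Brown correction (n = 2): r_full = 2·0.330/(1 + 0.330) = 0.4962
Then adjust to 117 items: n = 117/30 = 3.9000
r_new = n·r_full / (1 + (n − 1)·r_full) = 1.9352 / 2.4390 ≈ 0.7934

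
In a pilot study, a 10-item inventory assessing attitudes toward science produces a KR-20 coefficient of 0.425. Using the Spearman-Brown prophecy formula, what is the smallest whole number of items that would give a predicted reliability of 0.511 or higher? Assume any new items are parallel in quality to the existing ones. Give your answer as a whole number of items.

n = [0.511 × 0.575] / [0.425 × 0.489]
  = 0.293825 / 0.207825 = 1.4138
Items needed = n × 10 = 1.4138 × 10 ≈ 14.14 → round up to 15

15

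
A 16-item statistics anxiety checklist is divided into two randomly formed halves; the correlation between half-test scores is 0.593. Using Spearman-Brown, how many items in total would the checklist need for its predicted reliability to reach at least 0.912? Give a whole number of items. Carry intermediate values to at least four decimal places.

r_full = 2(0.593)/(1 + 0.593) = 0.7445
n = r_tgt(1 − r_full) / [r_full(1 − r_tgt)] = 0.912 × 0.2555 / (0.7445 × 0.088) ≈ 3.5566
Items = 3.5566 × 16 ≈ 56.91 → 57

57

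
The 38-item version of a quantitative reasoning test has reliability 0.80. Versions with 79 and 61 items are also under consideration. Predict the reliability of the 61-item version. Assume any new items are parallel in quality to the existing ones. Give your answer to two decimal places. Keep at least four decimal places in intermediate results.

0.87

Only the ratio of lengths matters: n = 61/38 = 1.6053
r_{61} = n·r / (1 + (n − 1)·r) = 1.2842 / 1.4842 ≈ 0.8652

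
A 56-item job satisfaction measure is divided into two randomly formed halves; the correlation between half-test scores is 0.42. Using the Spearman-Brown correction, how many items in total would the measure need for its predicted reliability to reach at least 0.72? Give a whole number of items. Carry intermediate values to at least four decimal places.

100

r_full = 2(0.42)/(1 + 0.42) = 0.5915
n = r_tgt(1 − r_full) / [r_full(1 − r_tgt)] = 0.72 × 0.4085 / (0.5915 × 0.28) ≈ 1.7759
Items = 1.7759 × 56 ≈ 99.45 → 100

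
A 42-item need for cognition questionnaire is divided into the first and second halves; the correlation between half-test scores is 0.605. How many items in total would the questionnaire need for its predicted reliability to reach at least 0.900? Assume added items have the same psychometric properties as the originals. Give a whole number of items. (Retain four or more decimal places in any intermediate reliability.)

r_full = 2(0.605)/(1 + 0.605) = 0.7539
Solve Spearman-Brown for n: n = 0.900(1 − 0.7539) / [0.7539(1 − 0.900)] = 2.9379
Items = 2.9379 × 42 ≈ 123.39 → 124

124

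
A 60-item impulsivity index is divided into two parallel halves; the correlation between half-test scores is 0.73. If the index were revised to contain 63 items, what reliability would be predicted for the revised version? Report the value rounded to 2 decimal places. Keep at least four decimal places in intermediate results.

0.85

Spearman-Brown correction (n = 2): r_full = 2·0.73/(1 + 0.73) = 0.8439
Then adjust to 63 items: n = 63/60 = 1.0500
r_new = n·r_full / (1 + (n − 1)·r_full) = 0.8861 / 1.0422 ≈ 0.8502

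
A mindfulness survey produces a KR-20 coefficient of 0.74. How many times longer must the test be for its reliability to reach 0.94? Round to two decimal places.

5.50

Rearranging the Spearman-Brown formula for n,
n = r_target (1 − r_old) / [ r_old (1 − r_target) ]
n = 0.94(1 − 0.74) / [0.74(1 − 0.94)]
n = 0.2444 / 0.0444 ≈ 5.5045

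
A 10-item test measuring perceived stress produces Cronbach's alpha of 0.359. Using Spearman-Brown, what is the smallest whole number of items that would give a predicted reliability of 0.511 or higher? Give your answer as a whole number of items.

19

Spearman-Brown solved for the length factor n:
n = r*(1 − r) / [ r (1 − r*) ]
n = 0.511 × (1 − 0.359) / [ 0.359 × (1 − 0.511) ]
n = 0.327551 / 0.175551 ≈ 1.8658
Items needed = n × 10 = 1.8658 × 10 ≈ 18.66 → round up to 19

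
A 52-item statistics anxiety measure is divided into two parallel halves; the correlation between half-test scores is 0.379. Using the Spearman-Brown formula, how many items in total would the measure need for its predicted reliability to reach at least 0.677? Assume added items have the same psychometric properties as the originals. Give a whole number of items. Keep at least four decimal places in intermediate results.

90

Corrected full-test reliability: r_full = 2 × 0.379 / (1 + 0.379) ≈ 0.5497
Solve Spearman-Brown for n: n = 0.677(1 − 0.5497) / [0.5497(1 − 0.677)] = 1.7170
Required items = 1.7170 × 52 = 89.28, so 90 items.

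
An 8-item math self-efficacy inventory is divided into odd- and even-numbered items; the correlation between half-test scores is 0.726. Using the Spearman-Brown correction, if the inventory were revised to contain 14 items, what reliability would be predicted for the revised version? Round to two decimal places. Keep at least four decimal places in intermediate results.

0.90

Spearman-Brown correction (n = 2): r_full = 2·0.726/(1 + 0.726) = 0.8413
Length factor from 8 to 14 items: n = 14/8 = 1.7500
r_new = n·r_full / (1 + (n − 1)·r_full) = 1.4723 / 1.6310 ≈ 0.9027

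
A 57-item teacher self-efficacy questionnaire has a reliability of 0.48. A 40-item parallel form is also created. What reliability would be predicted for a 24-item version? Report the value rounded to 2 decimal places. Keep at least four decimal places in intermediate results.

0.28

Only the ratio of lengths matters: n = 24/57 = 0.4211
r_{24} = n·r / (1 + (n − 1)·r) = 0.2021 / 0.7221 ≈ 0.2799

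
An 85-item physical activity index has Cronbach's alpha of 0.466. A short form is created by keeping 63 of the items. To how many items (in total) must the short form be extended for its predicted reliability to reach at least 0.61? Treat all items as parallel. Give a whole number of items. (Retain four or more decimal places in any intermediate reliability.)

Short-form reliability: n = 63/85 = 0.7412; r_63 = n·r/(1+(n−1)r) ≈ 0.3928
Length factor from the short form to reach 0.61: n' = 0.61(1 − 0.3928) / [0.3928(1 − 0.61)] ≈ 2.4178
Items = 2.4178 × 63 ≈ 152.32 → 153

153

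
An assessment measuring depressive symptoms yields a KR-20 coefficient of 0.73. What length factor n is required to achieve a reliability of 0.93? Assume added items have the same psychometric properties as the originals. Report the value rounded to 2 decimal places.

Invert Spearman-Brown to solve for n:
n = r_target (1 − r_old) / [ r_old (1 − r_target) ]
n = [0.93 × 0.27] / [0.73 × 0.07]
n = 0.2511 / 0.0511 ≈ 4.9139

4.91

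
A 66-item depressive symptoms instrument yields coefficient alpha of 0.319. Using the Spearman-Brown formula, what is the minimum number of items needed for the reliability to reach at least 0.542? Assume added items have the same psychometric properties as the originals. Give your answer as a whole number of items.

167

Rearranging the Spearman-Brown formula for n,
n = r*(1 − r) / [ r (1 − r*) ]
n = 0.542 × (1 − 0.319) / [ 0.319 × (1 − 0.542) ]
n = 0.369102 / 0.146102 ≈ 2.5263
So the test needs 2.5263 × 66 ≈ 166.74 items; rounding up, 167.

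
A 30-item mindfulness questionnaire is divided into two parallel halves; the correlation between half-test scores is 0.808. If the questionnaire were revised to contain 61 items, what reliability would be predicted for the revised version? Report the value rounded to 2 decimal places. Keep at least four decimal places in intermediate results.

Full-test reliability from the split-half r: r_full = 2(0.808)/(1 + 0.808) = 0.8938
Length factor from 30 to 61 items: n = 61/30 = 2.0333
r_new = n·r_full / (1 + (n − 1)·r_full) = 1.8174 / 1.9236 ≈ 0.9448

0.94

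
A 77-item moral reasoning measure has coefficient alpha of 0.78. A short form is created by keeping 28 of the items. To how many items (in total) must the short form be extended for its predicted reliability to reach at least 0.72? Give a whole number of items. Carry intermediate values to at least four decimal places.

56

Short-form reliability: n = 28/77 = 0.3636; r_28 = n·r/(1+(n−1)r) ≈ 0.5632
Then solve for n' with r_old = 0.5632, r_target = 0.72: n' = 0.72(1 − 0.5632)/[0.5632(1 − 0.72)] = 1.9943
Total items = 1.9943 × 28 = 55.84, rounded up to 56.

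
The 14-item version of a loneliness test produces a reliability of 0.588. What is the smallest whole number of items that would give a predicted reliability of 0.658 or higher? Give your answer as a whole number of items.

Spearman-Brown solved for the length factor n:
n = r*(1 − r) / [ r (1 − r*) ]
n = 0.658 × (1 − 0.588) / [ 0.588 × (1 − 0.658) ]
n = 0.271096 / 0.201096 ≈ 1.3481
So the test needs 1.3481 × 14 ≈ 18.87 items; rounding up, 19.

19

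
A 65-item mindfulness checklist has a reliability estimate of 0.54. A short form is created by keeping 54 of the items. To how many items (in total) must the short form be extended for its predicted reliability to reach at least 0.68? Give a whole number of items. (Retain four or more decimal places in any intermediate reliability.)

118

Short-form reliability: n = 54/65 = 0.8308; r_54 = n·r/(1+(n−1)r) ≈ 0.4937
Length factor from the short form to reach 0.68: n' = 0.68(1 − 0.4937) / [0.4937(1 − 0.68)] ≈ 2.1792
Items = 2.1792 × 54 ≈ 117.68 → 118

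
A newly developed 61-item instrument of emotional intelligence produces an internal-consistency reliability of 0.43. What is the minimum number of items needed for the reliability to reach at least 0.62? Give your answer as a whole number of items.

Rearranging the Spearman-Brown formula for n,
n = r*(1 − r) / [ r (1 − r*) ]
n = 0.62 × (1 − 0.43) / [ 0.43 × (1 − 0.62) ]
n = 0.3534 / 0.1634 ≈ 2.1628
Items needed = n × 61 = 2.1628 × 61 ≈ 131.93 → round up to 132

132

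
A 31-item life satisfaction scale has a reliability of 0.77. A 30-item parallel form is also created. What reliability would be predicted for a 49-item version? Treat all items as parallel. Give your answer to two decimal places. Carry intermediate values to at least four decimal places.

The 30-item form is not needed; work directly from the 31-item form with n = 49/31 = 1.5806.
r_{49} = n·r / (1 + (n − 1)·r) = 1.2171 / 1.4471 ≈ 0.8411

0.84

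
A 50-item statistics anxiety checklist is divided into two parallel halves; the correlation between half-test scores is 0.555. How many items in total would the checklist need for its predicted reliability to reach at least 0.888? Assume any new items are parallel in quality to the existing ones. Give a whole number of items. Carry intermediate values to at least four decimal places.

159

Corrected full-test reliability: r_full = 2 × 0.555 / (1 + 0.555) ≈ 0.7138
n = r_tgt(1 − r_full) / [r_full(1 − r_tgt)] = 0.888 × 0.2862 / (0.7138 × 0.112) ≈ 3.1790
Items = 3.1790 × 50 ≈ 158.95 → 159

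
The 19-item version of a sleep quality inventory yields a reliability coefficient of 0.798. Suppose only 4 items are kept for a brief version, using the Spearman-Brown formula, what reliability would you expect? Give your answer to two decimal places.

The new length is 4/19 = 0.2105 times the old.
r_new = 0.2105·0.798 / [1 + (0.2105 − 1)·0.798]
     = 0.1680 / 0.3700 = 0.4541

0.45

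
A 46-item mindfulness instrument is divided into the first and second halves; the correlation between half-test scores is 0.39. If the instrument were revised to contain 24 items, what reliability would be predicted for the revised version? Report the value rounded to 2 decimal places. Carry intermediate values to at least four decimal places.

0.40

Full-test reliability from the split-half r: r_full = 2(0.39)/(1 + 0.39) = 0.5612
Length factor from 46 to 24 items: n = 24/46 = 0.5217
r_new = n·r_full / (1 + (n − 1)·r_full) = 0.2928 / 0.7316 ≈ 0.4002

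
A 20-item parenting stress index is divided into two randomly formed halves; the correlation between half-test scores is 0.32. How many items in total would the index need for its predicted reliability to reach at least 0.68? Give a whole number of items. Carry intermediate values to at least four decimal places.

46

r_full = 2(0.32)/(1 + 0.32) = 0.4848
Solve Spearman-Brown for n: n = 0.68(1 − 0.4848) / [0.4848(1 − 0.68)] = 2.2583
Required items = 2.2583 × 20 = 45.17, so 46 items.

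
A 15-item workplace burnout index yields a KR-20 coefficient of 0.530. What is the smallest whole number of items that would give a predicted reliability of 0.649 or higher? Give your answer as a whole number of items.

25

Spearman-Brown solved for the length factor n:
n = r_target (1 − r_old) / [ r_old (1 − r_target) ]
n = 0.649 × (1 − 0.530) / [ 0.530 × (1 − 0.649) ]
  = 0.305030 / 0.186030 = 1.6397
So the test needs 1.6397 × 15 ≈ 24.60 items; rounding up, 25.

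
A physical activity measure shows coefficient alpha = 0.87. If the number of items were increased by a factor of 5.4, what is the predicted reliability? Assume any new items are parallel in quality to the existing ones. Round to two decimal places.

0.97

Apply the Spearman-Brown prophecy formula, r' = nr / [1 + (n − 1)r]:
r_new = (5.4 × 0.87) / (1 + (5.4 − 1) × 0.87)
     = 4.6980 / 4.8280 = 0.9731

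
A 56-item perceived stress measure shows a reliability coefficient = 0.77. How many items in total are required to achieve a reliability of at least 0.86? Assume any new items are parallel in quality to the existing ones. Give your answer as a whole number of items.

103

Rearranging the Spearman-Brown formula for n,
n = r*(1 − r) / [ r (1 − r*) ]
n = 0.86 × (1 − 0.77) / [ 0.77 × (1 − 0.86) ]
n = 0.1978 / 0.1078 ≈ 1.8349
So the test needs 1.8349 × 56 ≈ 102.75 items; rounding up, 103.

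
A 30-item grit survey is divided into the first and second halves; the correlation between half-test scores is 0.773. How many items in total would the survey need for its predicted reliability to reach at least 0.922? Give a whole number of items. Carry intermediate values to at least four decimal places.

53

Corrected full-test reliability: r_full = 2 × 0.773 / (1 + 0.773) ≈ 0.8720
n = r_tgt(1 − r_full) / [r_full(1 − r_tgt)] = 0.922 × 0.1280 / (0.8720 × 0.078) ≈ 1.7351
Required items = 1.7351 × 30 = 52.05, so 53 items.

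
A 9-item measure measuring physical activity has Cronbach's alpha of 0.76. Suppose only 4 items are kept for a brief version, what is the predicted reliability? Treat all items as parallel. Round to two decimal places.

0.58

The new length is 4/9 = 0.4444 times the old.
Apply the Spearman-Brown prophecy formula, r' = nr / [1 + (n − 1)r]:
r_new = (0.4444 × 0.76) / (1 + (0.4444 − 1) × 0.76)
     = 0.3377 / 0.5777 = 0.5846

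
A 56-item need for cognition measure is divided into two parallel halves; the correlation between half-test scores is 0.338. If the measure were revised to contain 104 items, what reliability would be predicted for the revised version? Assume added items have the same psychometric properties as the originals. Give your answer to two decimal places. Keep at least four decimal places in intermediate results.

0.65

First correct the split-half correlation to full-test reliability: r_full = 2 × 0.338 / (1 + 0.338) ≈ 0.5052
Length factor from 56 to 104 items: n = 104/56 = 1.8571
r_new = n·r_full / (1 + (n − 1)·r_full) = 0.9382 / 1.4330 ≈ 0.6547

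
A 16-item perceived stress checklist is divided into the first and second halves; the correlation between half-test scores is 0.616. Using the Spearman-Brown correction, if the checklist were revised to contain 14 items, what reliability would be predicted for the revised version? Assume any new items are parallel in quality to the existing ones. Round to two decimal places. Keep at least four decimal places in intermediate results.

0.74

First correct the split-half correlation to full-test reliability: r_full = 2 × 0.616 / (1 + 0.616) ≈ 0.7624
Then adjust to 14 items: n = 14/16 = 0.8750
r_new = n·r_full / (1 + (n − 1)·r_full) = 0.6671 / 0.9047 ≈ 0.7374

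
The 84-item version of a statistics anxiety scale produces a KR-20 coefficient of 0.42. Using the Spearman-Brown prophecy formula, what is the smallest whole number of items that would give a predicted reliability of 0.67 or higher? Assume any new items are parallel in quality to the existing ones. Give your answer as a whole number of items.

n = 0.67 × (1 − 0.42) / [ 0.42 × (1 − 0.67) ]
n = 0.3886 / 0.1386 ≈ 2.8038
Items needed = n × 84 = 2.8038 × 84 ≈ 235.52 → round up to 236

236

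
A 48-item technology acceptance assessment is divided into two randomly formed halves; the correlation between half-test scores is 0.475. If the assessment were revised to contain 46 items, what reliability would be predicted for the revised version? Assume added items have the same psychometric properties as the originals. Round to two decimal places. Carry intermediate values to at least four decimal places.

First correct the split-half correlation to full-test reliability: r_full = 2 × 0.475 / (1 + 0.475) ≈ 0.6441
Length factor from 48 to 46 items: n = 46/48 = 0.9583
r_new = n·r_full / (1 + (n − 1)·r_full) = 0.6172 / 0.9731 ≈ 0.6343

0.63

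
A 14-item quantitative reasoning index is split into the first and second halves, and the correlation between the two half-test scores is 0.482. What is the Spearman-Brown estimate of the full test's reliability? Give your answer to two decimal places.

0.65

The full test is twice the length of either half (n = 2).
r_full = 2r_hh / (1 + r_hh) = 2 × 0.482 / (1 + 0.482)
       = 0.9640 / 1.4820 = 0.6505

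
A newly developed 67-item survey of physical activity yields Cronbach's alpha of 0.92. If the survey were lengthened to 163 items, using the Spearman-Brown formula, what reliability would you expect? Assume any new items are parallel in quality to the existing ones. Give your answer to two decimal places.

Length ratio n = 163/67 = 2.4328
By Spearman-Brown, r_new = n r / (1 + (n − 1) r).
r_new = (2.4328 × 0.92) / (1 + (2.4328 − 1) × 0.92)
r_new = 2.2382 / 2.3182 ≈ 0.9655

0.97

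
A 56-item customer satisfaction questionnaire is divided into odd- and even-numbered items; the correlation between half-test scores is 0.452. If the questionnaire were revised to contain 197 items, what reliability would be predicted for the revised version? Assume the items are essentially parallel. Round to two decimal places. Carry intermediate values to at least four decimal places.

0.85

Full-test reliability from the split-half r: r_full = 2(0.452)/(1 + 0.452) = 0.6226
Then adjust to 197 items: n = 197/56 = 3.5179
r_new = n·r_full / (1 + (n − 1)·r_full) = 2.1902 / 2.5676 ≈ 0.8530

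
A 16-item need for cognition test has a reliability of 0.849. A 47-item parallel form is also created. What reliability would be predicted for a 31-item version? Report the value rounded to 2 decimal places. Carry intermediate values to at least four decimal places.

0.92

The 47-item form is not needed; work directly from the 16-item form with n = 31/16 = 1.9375.
r_{31} = n·r / (1 + (n − 1)·r) = 1.6449 / 1.7959 ≈ 0.9159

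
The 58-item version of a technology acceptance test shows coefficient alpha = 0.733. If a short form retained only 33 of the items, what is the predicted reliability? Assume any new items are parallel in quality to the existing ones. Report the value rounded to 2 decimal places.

0.61

Length ratio n = 33/58 = 0.569
r_new = (0.569 × 0.733) / (1 + (0.569 − 1) × 0.733)
r_new = 0.4171 / 0.6841 ≈ 0.6097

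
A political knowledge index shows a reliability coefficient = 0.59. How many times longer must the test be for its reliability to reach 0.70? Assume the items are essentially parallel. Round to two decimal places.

1.62

Rearranging the Spearman-Brown formula for n,
n = r*(1 − r) / [ r (1 − r*) ]
n = 0.70 × (1 − 0.59) / [ 0.59 × (1 − 0.70) ]
  = 0.2870 / 0.1770 = 1.6215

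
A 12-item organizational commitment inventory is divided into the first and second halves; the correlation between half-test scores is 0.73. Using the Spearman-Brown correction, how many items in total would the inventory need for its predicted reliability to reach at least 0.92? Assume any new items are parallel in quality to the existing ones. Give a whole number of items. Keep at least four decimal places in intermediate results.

Corrected full-test reliability: r_full = 2 × 0.73 / (1 + 0.73) ≈ 0.8439
n = r_tgt(1 − r_full) / [r_full(1 − r_tgt)] = 0.92 × 0.1561 / (0.8439 × 0.08) ≈ 2.1272
Items = 2.1272 × 12 ≈ 25.53 → 26

26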